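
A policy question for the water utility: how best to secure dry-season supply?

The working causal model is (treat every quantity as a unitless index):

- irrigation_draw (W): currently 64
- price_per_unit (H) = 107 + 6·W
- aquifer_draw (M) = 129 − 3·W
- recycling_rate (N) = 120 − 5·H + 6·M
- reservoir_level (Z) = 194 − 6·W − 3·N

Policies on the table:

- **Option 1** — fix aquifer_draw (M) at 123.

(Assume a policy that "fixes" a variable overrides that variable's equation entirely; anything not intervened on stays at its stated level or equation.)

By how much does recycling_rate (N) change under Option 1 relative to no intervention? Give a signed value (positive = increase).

Baseline:
  W = 64
  H = 107 + 6·64 = 491
  M = 129 − 3·64 = -63
  N = 120 − 5·491 + 6·(-63) = -2713
Option 1 (M := 123):
  W = 64
  H = 107 + 6·64 = 491
  M = 123
  N = 120 − 5·491 + 6·123 = -1597
Change in N: -1597 − (-2713) = 1116

1116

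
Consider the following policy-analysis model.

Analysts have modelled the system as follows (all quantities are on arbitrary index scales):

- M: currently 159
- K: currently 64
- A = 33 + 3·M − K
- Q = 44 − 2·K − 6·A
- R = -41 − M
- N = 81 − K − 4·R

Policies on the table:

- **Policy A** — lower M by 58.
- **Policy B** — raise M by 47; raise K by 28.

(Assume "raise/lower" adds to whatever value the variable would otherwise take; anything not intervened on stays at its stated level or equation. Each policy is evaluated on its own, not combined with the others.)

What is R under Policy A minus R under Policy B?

105

Policy A (M − 58):
  M = 159 − 58 = 101
  R = -41 − 101 = -142
Policy B (M + 47, K + 28):
  M = 159 + 47 = 206
  R = -41 − 206 = -247
R: -142 − (-247) = 105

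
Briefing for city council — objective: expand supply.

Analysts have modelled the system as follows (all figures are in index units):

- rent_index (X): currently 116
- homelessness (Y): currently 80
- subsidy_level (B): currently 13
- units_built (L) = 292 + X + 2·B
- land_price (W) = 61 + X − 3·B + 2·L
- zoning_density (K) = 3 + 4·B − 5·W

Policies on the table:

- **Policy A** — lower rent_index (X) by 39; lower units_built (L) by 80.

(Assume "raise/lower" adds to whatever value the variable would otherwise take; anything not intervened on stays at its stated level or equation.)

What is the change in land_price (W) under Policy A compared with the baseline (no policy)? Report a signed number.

Baseline:
  X = 116
  B = 13
  L = 292 + 116 + 2·13 = 434
  W = 61 + 116 − 3·13 + 2·434 = 1006
Policy A (X − 39, L − 80):
  X = 116 − 39 = 77
  B = 13
  L = 292 + 77 + 2·13 (−80 from intervention) = 315
  W = 61 + 77 − 3·13 + 2·315 = 729
Change in W: 729 − 1006 = -277

-277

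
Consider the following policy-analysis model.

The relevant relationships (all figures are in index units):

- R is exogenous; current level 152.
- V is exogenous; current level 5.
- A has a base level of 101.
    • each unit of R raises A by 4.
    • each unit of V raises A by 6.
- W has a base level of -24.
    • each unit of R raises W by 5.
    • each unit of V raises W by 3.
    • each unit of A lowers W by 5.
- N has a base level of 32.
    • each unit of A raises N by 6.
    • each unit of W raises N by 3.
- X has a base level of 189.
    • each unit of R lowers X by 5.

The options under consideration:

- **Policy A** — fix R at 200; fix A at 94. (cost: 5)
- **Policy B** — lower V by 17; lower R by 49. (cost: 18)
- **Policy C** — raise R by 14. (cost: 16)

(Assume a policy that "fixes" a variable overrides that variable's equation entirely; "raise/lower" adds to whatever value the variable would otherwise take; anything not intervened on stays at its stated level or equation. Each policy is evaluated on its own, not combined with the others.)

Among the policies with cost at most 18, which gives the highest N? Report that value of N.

2159

Policy A (R := 200, A := 94):
  R = 200
  V = 5
  A = 94
  W = -24 + 5·200 + 3·5 − 5·94 = 521
  N = 32 + 6·94 + 3·521 = 2159
Policy B (V − 17, R − 49):
  R = 152 − 49 = 103
  V = 5 − 17 = -12
  A = 101 + 4·103 + 6·(-12) = 441
  W = -24 + 5·103 + 3·(-12) − 5·441 = -1750
  N = 32 + 6·441 + 3·(-1750) = -2572
Policy C (R + 14):
  R = 152 + 14 = 166
  V = 5
  A = 101 + 4·166 + 6·5 = 795
  W = -24 + 5·166 + 3·5 − 5·795 = -3154
  N = 32 + 6·795 + 3·(-3154) = -4660
Comparing — Policy A: N=2159, Policy B: N=-2572, Policy C: N=-4660. Highest is 2159 (Policy A).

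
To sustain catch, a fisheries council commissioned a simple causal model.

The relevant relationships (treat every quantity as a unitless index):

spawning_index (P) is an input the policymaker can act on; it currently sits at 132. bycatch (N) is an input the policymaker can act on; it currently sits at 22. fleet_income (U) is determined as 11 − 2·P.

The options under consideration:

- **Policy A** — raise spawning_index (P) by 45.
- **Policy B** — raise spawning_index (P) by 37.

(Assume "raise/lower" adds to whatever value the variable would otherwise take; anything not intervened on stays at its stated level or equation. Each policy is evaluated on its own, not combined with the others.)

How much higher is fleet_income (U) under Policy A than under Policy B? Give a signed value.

Policy A (P + 45):
  P = 132 + 45 = 177
  U = 11 − 2·177 = -343
Policy B (P + 37):
  P = 132 + 37 = 169
  U = 11 − 2·169 = -327
U: -343 − (-327) = -16

-16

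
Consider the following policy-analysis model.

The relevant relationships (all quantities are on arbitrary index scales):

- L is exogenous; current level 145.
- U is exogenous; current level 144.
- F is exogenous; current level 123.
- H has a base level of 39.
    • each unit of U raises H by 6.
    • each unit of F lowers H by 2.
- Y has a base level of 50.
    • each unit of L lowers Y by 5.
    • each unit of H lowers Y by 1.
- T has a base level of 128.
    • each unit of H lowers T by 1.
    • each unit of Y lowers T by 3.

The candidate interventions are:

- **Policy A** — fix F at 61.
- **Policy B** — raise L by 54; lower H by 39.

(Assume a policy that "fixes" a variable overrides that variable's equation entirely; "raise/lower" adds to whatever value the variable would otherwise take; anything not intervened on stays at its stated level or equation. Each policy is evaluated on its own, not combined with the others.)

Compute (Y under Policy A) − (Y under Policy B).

107

Policy A (F := 61):
  L = 145
  U = 144
  F = 61
  H = 39 + 6·144 − 2·61 = 781
  Y = 50 − 5·145 − 781 = -1456
Policy B (L + 54, H − 39):
  L = 145 + 54 = 199
  U = 144
  F = 123
  H = 39 + 6·144 − 2·123 (−39 from intervention) = 618
  Y = 50 − 5·199 − 618 = -1563
Y: -1456 − (-1563) = 107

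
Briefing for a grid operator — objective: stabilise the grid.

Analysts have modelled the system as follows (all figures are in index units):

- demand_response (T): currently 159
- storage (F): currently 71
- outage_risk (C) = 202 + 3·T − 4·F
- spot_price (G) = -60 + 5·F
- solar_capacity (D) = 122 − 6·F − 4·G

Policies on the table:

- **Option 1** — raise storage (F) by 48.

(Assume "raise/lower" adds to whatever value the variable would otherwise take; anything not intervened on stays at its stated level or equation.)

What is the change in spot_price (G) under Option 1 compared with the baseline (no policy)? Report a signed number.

240

Baseline:
  F = 71
  G = -60 + 5·71 = 295
Option 1 (F + 48):
  F = 71 + 48 = 119
  G = -60 + 5·119 = 535
Change in G: 535 − 295 = 240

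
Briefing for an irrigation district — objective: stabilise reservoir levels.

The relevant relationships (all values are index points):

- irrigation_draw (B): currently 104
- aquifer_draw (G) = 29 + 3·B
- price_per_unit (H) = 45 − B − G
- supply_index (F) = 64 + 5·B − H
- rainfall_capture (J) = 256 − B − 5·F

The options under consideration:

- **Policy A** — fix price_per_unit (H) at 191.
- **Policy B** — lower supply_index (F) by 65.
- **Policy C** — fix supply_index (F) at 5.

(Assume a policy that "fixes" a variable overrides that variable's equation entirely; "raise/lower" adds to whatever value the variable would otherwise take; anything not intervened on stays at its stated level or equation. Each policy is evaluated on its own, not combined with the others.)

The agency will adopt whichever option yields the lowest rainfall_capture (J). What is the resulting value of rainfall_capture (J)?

Policy A (H := 191):
  B = 104
  G = 29 + 3·104 = 341
  H = 191
  F = 64 + 5·104 − 191 = 393
  J = 256 − 104 − 5·393 = -1813
Policy B (F − 65):
  B = 104
  G = 29 + 3·104 = 341
  H = 45 − 104 − 341 = -400
  F = 64 + 5·104 − (-400) (−65 from intervention) = 919
  J = 256 − 104 − 5·919 = -4443
Policy C (F := 5):
  B = 104
  G = 29 + 3·104 = 341
  H = 45 − 104 − 341 = -400
  F = 5
  J = 256 − 104 − 5·5 = 127
Comparing — Policy A: J=-1813, Policy B: J=-4443, Policy C: J=127. Lowest is -4443 (Policy B).

-4443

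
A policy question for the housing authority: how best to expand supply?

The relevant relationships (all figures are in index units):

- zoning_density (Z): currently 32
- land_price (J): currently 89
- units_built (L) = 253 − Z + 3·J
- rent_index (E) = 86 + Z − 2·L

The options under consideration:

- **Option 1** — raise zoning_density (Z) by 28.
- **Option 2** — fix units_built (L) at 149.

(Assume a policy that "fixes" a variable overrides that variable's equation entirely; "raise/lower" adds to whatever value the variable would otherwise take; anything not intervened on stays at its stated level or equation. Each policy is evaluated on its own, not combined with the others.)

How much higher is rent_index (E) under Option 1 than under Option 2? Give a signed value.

-594

Option 1 (Z + 28):
  Z = 32 + 28 = 60
  J = 89
  L = 253 − 60 + 3·89 = 460
  E = 86 + 60 − 2·460 = -774
Option 2 (L := 149):
  Z = 32
  J = 89
  L = 149
  E = 86 + 32 − 2·149 = -180
E: -774 − (-180) = -594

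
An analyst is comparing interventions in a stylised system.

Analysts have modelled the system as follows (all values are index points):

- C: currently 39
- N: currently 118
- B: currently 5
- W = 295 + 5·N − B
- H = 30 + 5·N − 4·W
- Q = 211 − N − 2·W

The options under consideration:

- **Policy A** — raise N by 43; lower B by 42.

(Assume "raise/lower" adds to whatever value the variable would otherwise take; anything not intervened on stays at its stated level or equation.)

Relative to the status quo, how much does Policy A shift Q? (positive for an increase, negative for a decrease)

Baseline:
  N = 118
  B = 5
  W = 295 + 5·118 − 5 = 880
  Q = 211 − 118 − 2·880 = -1667
Policy A (N + 43, B − 42):
  N = 118 + 43 = 161
  B = 5 − 42 = -37
  W = 295 + 5·161 − (-37) = 1137
  Q = 211 − 161 − 2·1137 = -2224
Change in Q: -2224 − (-1667) = -557

-557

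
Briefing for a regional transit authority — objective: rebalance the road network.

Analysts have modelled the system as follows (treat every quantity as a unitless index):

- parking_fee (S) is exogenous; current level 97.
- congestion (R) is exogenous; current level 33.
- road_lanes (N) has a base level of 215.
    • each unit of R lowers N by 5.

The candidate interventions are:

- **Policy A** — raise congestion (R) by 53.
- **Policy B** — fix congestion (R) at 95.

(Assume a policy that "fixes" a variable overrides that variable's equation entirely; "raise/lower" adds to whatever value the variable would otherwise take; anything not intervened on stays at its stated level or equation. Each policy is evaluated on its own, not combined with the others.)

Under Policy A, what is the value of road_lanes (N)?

Policy A (R + 53):
  R = 33 + 53 = 86
  N = 215 − 5·86 = -215

-215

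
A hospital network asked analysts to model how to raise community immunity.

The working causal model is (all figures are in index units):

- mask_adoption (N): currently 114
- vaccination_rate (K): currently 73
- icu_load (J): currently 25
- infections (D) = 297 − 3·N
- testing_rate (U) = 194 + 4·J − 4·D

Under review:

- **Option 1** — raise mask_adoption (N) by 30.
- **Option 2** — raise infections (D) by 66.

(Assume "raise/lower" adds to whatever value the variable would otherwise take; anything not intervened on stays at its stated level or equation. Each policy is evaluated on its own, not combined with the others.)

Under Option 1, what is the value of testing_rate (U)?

834

Option 1 (N + 30):
  N = 114 + 30 = 144
  J = 25
  D = 297 − 3·144 = -135
  U = 194 + 4·25 − 4·(-135) = 834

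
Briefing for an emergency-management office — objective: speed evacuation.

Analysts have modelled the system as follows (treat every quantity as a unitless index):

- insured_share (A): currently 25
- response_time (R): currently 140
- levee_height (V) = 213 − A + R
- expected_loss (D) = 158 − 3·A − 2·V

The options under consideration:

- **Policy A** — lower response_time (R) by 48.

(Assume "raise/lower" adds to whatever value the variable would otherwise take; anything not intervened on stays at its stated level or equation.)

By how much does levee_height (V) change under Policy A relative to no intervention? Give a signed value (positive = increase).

Baseline:
  A = 25
  R = 140
  V = 213 − 25 + 140 = 328
Policy A (R − 48):
  A = 25
  R = 140 − 48 = 92
  V = 213 − 25 + 92 = 280
Change in V: 280 − 328 = -48

-48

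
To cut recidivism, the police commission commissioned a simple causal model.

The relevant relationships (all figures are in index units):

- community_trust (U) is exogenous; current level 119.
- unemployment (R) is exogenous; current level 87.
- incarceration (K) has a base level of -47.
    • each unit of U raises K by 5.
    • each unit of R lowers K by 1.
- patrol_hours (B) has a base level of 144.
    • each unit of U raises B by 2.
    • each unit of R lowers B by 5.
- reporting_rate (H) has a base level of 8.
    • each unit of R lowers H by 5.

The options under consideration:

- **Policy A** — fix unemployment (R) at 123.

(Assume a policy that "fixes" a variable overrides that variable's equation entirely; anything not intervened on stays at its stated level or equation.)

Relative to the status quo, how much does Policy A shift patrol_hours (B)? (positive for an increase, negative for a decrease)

Baseline:
  U = 119
  R = 87
  B = 144 + 2·119 − 5·87 = -53
Policy A (R := 123):
  U = 119
  R = 123
  B = 144 + 2·119 − 5·123 = -233
Change in B: -233 − (-53) = -180

-180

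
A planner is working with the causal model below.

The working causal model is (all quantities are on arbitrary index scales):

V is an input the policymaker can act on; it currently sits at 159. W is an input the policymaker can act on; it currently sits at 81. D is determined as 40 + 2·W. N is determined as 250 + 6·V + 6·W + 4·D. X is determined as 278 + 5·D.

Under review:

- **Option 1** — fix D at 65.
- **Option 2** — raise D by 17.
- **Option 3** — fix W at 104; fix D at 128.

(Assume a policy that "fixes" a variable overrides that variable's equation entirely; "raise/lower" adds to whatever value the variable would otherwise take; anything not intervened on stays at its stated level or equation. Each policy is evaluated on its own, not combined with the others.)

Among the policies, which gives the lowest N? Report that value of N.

1950

Option 1 (D := 65):
  V = 159
  W = 81
  D = 65
  N = 250 + 6·159 + 6·81 + 4·65 = 1950
Option 2 (D + 17):
  V = 159
  W = 81
  D = 40 + 2·81 (+17 from intervention) = 219
  N = 250 + 6·159 + 6·81 + 4·219 = 2566
Option 3 (W := 104, D := 128):
  V = 159
  W = 104
  D = 128
  N = 250 + 6·159 + 6·104 + 4·128 = 2340
Comparing — Option 1: N=1950, Option 2: N=2566, Option 3: N=2340. Lowest is 1950 (Option 1).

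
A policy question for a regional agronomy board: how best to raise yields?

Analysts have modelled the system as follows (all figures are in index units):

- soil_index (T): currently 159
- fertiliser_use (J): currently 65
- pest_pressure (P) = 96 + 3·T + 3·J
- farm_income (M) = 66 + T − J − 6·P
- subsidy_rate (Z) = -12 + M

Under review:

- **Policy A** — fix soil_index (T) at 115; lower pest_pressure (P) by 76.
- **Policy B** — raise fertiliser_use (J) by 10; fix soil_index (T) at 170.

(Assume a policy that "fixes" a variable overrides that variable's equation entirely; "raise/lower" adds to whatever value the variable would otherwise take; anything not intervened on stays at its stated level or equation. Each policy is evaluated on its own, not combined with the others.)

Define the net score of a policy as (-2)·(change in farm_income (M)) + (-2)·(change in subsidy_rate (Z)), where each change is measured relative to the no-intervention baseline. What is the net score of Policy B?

Baseline:
  T = 159
  J = 65
  P = 96 + 3·159 + 3·65 = 768
  M = 66 + 159 − 65 − 6·768 = -4448
  Z = -12 + (-4448) = -4460
Policy B (J + 10, T := 170):
  T = 170
  J = 65 + 10 = 75
  P = 96 + 3·170 + 3·75 = 831
  M = 66 + 170 − 75 − 6·831 = -4825
  Z = -12 + (-4825) = -4837
ΔM = -4825 − (-4448) = -377; ΔZ = -4837 − (-4460) = -377
Score = (-2)·(-377) + (-2)·(-377) = 1508

1508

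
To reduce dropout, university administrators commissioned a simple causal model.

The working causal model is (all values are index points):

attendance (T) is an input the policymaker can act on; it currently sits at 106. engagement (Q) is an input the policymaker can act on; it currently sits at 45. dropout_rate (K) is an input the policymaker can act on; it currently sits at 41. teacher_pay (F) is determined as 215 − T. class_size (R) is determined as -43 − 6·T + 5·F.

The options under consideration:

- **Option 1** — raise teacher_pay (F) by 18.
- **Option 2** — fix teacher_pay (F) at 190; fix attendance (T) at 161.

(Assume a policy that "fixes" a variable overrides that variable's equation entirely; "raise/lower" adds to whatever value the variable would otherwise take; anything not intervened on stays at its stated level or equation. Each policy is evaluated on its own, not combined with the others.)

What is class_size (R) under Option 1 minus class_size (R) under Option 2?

15

Option 1 (F + 18):
  T = 106
  F = 215 − 106 (+18 from intervention) = 127
  R = -43 − 6·106 + 5·127 = -44
Option 2 (F := 190, T := 161):
  T = 161
  F = 190
  R = -43 − 6·161 + 5·190 = -59
R: -44 − (-59) = 15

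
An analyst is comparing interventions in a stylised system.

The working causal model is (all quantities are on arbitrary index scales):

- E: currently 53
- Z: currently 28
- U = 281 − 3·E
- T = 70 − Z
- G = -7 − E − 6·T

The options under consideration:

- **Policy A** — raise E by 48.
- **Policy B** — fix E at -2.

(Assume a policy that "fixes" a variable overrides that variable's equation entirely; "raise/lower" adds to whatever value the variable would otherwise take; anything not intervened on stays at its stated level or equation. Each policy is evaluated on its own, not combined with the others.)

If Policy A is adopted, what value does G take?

-360

Policy A (E + 48):
  E = 53 + 48 = 101
  Z = 28
  T = 70 − 28 = 42
  G = -7 − 101 − 6·42 = -360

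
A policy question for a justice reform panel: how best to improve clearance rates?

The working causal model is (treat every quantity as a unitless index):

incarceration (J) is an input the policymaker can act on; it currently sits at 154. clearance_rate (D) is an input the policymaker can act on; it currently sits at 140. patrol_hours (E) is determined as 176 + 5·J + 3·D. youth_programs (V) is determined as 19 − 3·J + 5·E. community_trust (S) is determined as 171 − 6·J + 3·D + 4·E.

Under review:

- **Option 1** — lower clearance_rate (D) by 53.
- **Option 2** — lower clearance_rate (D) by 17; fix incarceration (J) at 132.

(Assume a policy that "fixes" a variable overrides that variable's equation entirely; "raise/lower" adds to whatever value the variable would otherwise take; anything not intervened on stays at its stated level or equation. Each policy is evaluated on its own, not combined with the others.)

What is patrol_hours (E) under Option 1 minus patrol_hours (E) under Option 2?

Option 1 (D − 53):
  J = 154
  D = 140 − 53 = 87
  E = 176 + 5·154 + 3·87 = 1207
Option 2 (D − 17, J := 132):
  J = 132
  D = 140 − 17 = 123
  E = 176 + 5·132 + 3·123 = 1205
E: 1207 − 1205 = 2

2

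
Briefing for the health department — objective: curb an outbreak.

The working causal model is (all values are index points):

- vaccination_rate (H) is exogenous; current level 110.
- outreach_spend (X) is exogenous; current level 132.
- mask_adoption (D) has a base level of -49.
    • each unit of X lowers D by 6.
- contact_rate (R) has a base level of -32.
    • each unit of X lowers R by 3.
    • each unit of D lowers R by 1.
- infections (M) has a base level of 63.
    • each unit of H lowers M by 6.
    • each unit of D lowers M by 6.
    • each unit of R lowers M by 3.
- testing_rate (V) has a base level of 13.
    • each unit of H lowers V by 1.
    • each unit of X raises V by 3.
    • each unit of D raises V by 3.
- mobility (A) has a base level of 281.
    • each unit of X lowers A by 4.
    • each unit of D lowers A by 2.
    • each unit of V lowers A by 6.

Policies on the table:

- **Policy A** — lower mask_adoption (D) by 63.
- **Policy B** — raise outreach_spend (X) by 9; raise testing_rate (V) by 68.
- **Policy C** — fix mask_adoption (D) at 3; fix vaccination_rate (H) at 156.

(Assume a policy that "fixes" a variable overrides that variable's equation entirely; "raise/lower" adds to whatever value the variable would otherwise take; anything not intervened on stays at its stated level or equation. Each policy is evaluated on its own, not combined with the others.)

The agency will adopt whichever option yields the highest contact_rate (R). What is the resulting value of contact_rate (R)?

476

Policy A (D − 63):
  X = 132
  D = -49 − 6·132 (−63 from intervention) = -904
  R = -32 − 3·132 − (-904) = 476
Policy B (X + 9, V + 68):
  X = 132 + 9 = 141
  D = -49 − 6·141 = -895
  R = -32 − 3·141 − (-895) = 440
Policy C (D := 3, H := 156):
  X = 132
  D = 3
  R = -32 − 3·132 − 3 = -431
Comparing — Policy A: R=476, Policy B: R=440, Policy C: R=-431. Highest is 476 (Policy A).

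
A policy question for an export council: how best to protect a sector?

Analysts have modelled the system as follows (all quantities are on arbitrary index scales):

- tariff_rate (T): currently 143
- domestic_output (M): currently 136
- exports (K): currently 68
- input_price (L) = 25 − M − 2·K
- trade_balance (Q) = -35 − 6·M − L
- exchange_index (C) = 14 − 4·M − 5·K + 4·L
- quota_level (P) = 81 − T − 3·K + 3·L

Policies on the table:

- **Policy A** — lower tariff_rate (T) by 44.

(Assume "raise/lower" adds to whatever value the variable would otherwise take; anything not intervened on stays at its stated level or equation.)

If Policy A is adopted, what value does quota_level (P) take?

-963

Policy A (T − 44):
  T = 143 − 44 = 99
  M = 136
  K = 68
  L = 25 − 136 − 2·68 = -247
  P = 81 − 99 − 3·68 + 3·(-247) = -963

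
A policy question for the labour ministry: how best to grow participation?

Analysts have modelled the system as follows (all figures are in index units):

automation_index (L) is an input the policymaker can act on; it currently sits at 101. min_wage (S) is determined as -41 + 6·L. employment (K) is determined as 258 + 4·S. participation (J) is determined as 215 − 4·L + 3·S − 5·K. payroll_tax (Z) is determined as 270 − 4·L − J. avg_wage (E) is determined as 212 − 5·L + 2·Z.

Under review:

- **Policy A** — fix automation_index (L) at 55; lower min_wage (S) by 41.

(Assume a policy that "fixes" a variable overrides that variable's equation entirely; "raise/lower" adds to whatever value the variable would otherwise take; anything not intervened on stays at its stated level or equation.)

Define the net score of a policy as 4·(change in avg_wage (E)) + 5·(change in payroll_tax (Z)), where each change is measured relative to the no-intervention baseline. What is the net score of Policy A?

-69137

Baseline:
  L = 101
  S = -41 + 6·101 = 565
  K = 258 + 4·565 = 2518
  J = 215 − 4·101 + 3·565 − 5·2518 = -11084
  Z = 270 − 4·101 − (-11084) = 10950
  E = 212 − 5·101 + 2·10950 = 21607
Policy A (L := 55, S − 41):
  L = 55
  S = -41 + 6·55 (−41 from intervention) = 248
  K = 258 + 4·248 = 1250
  J = 215 − 4·55 + 3·248 − 5·1250 = -5511
  Z = 270 − 4·55 − (-5511) = 5561
  E = 212 − 5·55 + 2·5561 = 11059
ΔE = 11059 − 21607 = -10548; ΔZ = 5561 − 10950 = -5389
Score = 4·(-10548) + 5·(-5389) = -69137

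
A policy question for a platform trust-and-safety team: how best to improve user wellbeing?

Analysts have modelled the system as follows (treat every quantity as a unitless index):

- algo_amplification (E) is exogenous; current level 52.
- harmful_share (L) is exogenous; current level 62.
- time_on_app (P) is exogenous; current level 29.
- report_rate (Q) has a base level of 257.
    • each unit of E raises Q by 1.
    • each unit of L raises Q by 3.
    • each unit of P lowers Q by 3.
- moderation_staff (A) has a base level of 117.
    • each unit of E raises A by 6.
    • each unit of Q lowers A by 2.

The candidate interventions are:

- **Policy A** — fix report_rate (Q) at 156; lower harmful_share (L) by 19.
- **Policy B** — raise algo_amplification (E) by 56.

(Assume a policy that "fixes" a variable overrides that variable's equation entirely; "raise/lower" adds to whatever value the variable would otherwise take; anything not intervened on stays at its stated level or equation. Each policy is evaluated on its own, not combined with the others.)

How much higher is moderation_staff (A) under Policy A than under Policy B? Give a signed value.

280

Policy A (Q := 156, L − 19):
  E = 52
  L = 62 − 19 = 43
  P = 29
  Q = 156
  A = 117 + 6·52 − 2·156 = 117
Policy B (E + 56):
  E = 52 + 56 = 108
  L = 62
  P = 29
  Q = 257 + 108 + 3·62 − 3·29 = 464
  A = 117 + 6·108 − 2·464 = -163
A: 117 − (-163) = 280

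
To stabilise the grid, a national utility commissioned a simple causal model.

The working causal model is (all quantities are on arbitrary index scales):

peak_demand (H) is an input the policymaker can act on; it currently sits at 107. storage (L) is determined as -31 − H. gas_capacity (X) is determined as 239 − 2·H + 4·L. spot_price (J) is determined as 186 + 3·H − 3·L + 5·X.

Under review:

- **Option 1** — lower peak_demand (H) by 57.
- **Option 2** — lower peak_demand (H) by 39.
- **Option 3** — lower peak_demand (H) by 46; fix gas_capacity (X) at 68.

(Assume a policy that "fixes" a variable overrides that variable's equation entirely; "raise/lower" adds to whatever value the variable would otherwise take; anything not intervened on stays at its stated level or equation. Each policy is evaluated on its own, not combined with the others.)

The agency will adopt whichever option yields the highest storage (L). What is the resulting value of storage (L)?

-81

Option 1 (H − 57):
  H = 107 − 57 = 50
  L = -31 − 50 = -81
Option 2 (H − 39):
  H = 107 − 39 = 68
  L = -31 − 68 = -99
Option 3 (H − 46, X := 68):
  H = 107 − 46 = 61
  L = -31 − 61 = -92
Comparing — Option 1: L=-81, Option 2: L=-99, Option 3: L=-92. Highest is -81 (Option 1).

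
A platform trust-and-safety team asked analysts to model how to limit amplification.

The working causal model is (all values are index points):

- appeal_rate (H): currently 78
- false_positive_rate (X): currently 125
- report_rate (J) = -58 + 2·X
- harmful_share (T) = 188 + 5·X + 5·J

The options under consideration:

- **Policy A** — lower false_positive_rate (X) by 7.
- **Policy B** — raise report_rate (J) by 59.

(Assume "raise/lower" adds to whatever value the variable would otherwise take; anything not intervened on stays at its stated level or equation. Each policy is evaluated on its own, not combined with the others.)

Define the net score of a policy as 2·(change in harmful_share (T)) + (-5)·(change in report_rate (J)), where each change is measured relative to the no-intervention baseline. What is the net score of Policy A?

Baseline:
  X = 125
  J = -58 + 2·125 = 192
  T = 188 + 5·125 + 5·192 = 1773
Policy A (X − 7):
  X = 125 − 7 = 118
  J = -58 + 2·118 = 178
  T = 188 + 5·118 + 5·178 = 1668
ΔT = 1668 − 1773 = -105; ΔJ = 178 − 192 = -14
Score = 2·(-105) + (-5)·(-14) = -140

-140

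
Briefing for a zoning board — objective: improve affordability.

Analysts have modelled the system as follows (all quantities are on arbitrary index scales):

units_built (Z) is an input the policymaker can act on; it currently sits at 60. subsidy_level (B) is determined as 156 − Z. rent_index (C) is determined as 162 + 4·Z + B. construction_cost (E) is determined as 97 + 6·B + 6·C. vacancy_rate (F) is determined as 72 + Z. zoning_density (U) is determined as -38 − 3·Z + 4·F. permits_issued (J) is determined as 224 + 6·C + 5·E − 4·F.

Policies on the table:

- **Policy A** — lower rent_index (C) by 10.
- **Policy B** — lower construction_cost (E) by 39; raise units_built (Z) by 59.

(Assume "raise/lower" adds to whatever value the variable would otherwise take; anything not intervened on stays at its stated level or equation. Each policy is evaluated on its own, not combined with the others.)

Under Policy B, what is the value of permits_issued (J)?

25160

Policy B (E − 39, Z + 59):
  Z = 60 + 59 = 119
  B = 156 − 119 = 37
  C = 162 + 4·119 + 37 = 675
  E = 97 + 6·37 + 6·675 (−39 from intervention) = 4330
  F = 72 + 119 = 191
  J = 224 + 6·675 + 5·4330 − 4·191 = 25160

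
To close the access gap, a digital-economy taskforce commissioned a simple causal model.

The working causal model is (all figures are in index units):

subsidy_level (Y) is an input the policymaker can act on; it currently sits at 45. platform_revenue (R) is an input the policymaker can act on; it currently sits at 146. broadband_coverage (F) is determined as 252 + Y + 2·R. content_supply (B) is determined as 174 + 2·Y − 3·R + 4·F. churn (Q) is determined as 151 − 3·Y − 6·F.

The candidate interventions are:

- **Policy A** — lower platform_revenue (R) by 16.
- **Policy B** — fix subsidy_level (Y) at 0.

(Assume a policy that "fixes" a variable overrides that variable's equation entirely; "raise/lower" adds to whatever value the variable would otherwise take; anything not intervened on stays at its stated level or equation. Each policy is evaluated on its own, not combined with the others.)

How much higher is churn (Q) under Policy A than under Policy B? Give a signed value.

-213

Policy A (R − 16):
  Y = 45
  R = 146 − 16 = 130
  F = 252 + 45 + 2·130 = 557
  Q = 151 − 3·45 − 6·557 = -3326
Policy B (Y := 0):
  Y = 0
  R = 146
  F = 252 + 0 + 2·146 = 544
  Q = 151 − 3·0 − 6·544 = -3113
Q: -3326 − (-3113) = -213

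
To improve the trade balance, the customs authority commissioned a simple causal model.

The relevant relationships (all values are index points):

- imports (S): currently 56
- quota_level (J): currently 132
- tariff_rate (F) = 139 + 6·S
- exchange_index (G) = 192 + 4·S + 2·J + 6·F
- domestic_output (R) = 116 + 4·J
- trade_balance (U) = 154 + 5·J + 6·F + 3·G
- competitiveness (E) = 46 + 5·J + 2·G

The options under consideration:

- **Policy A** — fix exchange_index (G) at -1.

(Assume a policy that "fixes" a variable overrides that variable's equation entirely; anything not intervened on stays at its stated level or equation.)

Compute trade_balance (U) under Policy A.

3661

Policy A (G := -1):
  S = 56
  J = 132
  F = 139 + 6·56 = 475
  G = -1
  U = 154 + 5·132 + 6·475 + 3·(-1) = 3661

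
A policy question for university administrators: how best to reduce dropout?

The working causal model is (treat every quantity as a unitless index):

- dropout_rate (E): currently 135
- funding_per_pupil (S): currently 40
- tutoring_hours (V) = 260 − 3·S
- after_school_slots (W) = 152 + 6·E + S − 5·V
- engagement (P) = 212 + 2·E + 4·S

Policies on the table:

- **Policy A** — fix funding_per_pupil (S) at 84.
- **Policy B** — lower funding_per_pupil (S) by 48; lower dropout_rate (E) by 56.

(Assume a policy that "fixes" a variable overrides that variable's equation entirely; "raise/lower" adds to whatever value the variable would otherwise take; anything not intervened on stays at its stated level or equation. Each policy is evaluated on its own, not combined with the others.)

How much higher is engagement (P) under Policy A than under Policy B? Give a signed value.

480

Policy A (S := 84):
  E = 135
  S = 84
  P = 212 + 2·135 + 4·84 = 818
Policy B (S − 48, E − 56):
  E = 135 − 56 = 79
  S = 40 − 48 = -8
  P = 212 + 2·79 + 4·(-8) = 338
P: 818 − 338 = 480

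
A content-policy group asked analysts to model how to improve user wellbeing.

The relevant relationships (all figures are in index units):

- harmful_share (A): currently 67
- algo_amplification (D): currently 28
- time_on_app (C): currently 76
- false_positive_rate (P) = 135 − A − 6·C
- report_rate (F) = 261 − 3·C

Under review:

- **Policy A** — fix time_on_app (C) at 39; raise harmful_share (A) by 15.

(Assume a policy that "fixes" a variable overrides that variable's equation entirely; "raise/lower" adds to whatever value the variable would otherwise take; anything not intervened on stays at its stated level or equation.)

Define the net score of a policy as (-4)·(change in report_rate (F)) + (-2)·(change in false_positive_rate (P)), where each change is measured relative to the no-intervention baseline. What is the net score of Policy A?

-858

Baseline:
  A = 67
  C = 76
  P = 135 − 67 − 6·76 = -388
  F = 261 − 3·76 = 33
Policy A (C := 39, A + 15):
  A = 67 + 15 = 82
  C = 39
  P = 135 − 82 − 6·39 = -181
  F = 261 − 3·39 = 144
ΔF = 144 − 33 = 111; ΔP = -181 − (-388) = 207
Score = (-4)·111 + (-2)·207 = -858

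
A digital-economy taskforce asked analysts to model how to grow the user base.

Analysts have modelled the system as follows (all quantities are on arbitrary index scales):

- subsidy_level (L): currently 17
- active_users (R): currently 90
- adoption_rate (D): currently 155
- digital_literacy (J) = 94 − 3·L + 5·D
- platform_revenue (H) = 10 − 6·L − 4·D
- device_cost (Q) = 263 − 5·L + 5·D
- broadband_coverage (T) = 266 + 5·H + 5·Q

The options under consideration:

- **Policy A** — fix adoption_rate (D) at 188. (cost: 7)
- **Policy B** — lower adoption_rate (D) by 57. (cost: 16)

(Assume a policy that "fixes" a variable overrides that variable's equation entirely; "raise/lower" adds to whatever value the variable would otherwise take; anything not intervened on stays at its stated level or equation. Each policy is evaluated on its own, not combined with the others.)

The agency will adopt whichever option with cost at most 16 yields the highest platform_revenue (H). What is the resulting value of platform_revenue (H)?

Policy A (D := 188):
  L = 17
  D = 188
  H = 10 − 6·17 − 4·188 = -844
Policy B (D − 57):
  L = 17
  D = 155 − 57 = 98
  H = 10 − 6·17 − 4·98 = -484
Comparing — Policy A: H=-844, Policy B: H=-484. Highest is -484 (Policy B).

-484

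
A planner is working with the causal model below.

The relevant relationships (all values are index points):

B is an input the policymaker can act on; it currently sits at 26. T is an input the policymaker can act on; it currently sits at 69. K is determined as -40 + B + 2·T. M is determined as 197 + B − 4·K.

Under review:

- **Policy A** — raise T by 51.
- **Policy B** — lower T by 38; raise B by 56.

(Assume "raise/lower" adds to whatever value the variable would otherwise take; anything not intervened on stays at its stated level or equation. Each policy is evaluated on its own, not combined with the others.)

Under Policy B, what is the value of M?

-137

Policy B (T − 38, B + 56):
  B = 26 + 56 = 82
  T = 69 − 38 = 31
  K = -40 + 82 + 2·31 = 104
  M = 197 + 82 − 4·104 = -137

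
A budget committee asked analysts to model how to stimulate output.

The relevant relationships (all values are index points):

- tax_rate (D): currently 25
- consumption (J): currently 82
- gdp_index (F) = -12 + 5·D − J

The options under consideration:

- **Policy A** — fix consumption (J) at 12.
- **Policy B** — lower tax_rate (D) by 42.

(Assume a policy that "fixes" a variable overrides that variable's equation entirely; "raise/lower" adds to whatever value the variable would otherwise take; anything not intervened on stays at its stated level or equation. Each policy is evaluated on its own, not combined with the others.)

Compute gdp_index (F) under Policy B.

-179

Policy B (D − 42):
  D = 25 − 42 = -17
  J = 82
  F = -12 + 5·(-17) − 82 = -179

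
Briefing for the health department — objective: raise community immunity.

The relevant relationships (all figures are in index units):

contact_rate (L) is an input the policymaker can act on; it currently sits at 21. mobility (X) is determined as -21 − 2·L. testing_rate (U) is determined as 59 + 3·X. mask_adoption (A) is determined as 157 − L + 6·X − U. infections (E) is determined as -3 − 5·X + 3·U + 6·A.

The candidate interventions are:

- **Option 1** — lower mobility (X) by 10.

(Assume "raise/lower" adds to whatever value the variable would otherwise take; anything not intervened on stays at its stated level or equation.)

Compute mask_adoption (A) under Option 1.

Option 1 (X − 10):
  L = 21
  X = -21 − 2·21 (−10 from intervention) = -73
  U = 59 + 3·(-73) = -160
  A = 157 − 21 + 6·(-73) − (-160) = -142

-142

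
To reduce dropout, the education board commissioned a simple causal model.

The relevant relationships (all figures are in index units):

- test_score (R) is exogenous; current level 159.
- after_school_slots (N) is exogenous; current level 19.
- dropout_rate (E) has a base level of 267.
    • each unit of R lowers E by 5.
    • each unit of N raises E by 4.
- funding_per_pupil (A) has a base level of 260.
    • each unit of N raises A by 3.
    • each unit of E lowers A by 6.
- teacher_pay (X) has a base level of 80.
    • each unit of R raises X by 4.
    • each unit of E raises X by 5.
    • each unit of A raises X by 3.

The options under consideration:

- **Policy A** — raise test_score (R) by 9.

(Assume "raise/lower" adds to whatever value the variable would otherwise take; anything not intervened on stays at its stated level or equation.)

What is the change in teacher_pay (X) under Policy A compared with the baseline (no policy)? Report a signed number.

621

Baseline:
  R = 159
  N = 19
  E = 267 − 5·159 + 4·19 = -452
  A = 260 + 3·19 − 6·(-452) = 3029
  X = 80 + 4·159 + 5·(-452) + 3·3029 = 7543
Policy A (R + 9):
  R = 159 + 9 = 168
  N = 19
  E = 267 − 5·168 + 4·19 = -497
  A = 260 + 3·19 − 6·(-497) = 3299
  X = 80 + 4·168 + 5·(-497) + 3·3299 = 8164
Change in X: 8164 − 7543 = 621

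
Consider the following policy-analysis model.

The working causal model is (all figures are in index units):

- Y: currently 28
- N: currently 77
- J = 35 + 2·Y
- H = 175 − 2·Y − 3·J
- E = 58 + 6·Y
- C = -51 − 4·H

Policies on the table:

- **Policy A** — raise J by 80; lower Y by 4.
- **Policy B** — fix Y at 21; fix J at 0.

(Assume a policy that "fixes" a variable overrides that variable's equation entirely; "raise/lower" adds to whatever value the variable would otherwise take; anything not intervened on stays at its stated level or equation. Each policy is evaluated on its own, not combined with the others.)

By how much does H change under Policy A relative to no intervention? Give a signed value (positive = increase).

Baseline:
  Y = 28
  J = 35 + 2·28 = 91
  H = 175 − 2·28 − 3·91 = -154
Policy A (J + 80, Y − 4):
  Y = 28 − 4 = 24
  J = 35 + 2·24 (+80 from intervention) = 163
  H = 175 − 2·24 − 3·163 = -362
Change in H: -362 − (-154) = -208

-208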